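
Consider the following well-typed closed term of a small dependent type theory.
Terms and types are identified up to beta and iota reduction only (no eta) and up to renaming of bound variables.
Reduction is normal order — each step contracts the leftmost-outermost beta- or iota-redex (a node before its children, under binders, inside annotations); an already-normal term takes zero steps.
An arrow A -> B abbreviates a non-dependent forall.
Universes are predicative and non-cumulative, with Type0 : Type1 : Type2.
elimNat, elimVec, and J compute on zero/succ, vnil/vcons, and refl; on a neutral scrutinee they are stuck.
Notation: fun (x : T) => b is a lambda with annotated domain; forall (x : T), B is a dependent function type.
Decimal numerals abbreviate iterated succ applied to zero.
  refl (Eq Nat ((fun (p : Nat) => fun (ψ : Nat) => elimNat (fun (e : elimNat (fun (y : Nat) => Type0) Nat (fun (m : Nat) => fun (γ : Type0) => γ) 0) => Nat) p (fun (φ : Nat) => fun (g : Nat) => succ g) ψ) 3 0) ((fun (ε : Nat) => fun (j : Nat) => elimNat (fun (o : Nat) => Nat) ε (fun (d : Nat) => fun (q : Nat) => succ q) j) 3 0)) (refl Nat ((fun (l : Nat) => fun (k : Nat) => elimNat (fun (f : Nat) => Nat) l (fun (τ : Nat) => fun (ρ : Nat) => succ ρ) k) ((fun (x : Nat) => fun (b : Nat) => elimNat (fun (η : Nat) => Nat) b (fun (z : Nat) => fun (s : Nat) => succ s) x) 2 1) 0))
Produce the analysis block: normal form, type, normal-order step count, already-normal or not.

normal form:
  refl (Eq Nat 3 3) (refl Nat 3)
the term's type:
  Eq (Eq Nat 3 3) (refl Nat 3) (refl Nat 3)
normal-order step count: 18
term was already normal: no
first redex: a beta-redex


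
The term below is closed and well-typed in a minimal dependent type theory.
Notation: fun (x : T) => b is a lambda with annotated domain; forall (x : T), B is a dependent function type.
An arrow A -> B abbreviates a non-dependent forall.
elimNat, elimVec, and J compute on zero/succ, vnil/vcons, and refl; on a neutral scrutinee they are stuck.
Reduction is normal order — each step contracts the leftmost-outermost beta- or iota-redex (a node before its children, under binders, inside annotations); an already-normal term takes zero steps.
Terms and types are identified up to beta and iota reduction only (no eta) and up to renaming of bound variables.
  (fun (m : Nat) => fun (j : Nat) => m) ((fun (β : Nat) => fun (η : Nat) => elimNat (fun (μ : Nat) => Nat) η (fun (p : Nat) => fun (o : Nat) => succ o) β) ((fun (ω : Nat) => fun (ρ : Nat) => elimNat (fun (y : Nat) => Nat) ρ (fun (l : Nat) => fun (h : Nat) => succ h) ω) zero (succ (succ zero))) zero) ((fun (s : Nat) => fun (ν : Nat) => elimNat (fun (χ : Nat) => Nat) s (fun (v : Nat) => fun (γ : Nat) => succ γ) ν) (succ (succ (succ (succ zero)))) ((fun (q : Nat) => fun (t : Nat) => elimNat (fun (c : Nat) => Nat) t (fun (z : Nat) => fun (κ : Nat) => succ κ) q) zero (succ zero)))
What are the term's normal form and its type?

normal form:
  succ (succ zero)
inferred type:
  Nat
observation: contracting a beta-redex first, the term normalizes in 14 steps.


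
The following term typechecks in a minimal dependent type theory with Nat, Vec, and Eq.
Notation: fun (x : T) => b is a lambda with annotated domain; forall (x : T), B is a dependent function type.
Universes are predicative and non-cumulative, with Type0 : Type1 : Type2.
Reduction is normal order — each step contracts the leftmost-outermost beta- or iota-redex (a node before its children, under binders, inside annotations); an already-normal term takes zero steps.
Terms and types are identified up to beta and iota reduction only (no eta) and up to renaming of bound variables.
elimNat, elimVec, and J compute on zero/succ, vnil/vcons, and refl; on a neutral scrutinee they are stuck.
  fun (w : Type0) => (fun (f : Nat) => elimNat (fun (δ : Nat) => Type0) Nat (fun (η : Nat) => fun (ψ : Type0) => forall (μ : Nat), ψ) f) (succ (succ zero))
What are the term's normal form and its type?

resulting normal form:
  fun (w : Type0) => forall (f : Nat), forall (δ : Nat), Nat
type:
  forall (w : Type0), Type0
observation: the term reaches its normal form after 8 normal-order steps.


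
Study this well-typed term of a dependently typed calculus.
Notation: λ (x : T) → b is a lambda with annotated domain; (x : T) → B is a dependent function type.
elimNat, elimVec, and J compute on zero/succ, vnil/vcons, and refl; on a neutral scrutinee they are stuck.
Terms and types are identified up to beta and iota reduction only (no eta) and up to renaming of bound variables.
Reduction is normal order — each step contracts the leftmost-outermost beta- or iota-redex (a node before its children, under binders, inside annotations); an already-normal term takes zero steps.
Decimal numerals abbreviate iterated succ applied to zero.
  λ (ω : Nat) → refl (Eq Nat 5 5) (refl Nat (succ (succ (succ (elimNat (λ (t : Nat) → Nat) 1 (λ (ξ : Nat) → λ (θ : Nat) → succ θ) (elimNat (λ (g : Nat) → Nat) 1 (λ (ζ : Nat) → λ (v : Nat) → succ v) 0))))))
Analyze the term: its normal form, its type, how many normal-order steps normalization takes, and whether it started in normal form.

resulting normal form:
  λ (ω : Nat) → refl (Eq Nat 5 5) (refl Nat 5)
the term's type:
  (ω : Nat) → Eq (Eq Nat 5 5) (refl Nat 5) (refl Nat 5)
steps to reach normal form (normal order): 5
term was already normal: no
first contracted redex: an elimNat iota-redex


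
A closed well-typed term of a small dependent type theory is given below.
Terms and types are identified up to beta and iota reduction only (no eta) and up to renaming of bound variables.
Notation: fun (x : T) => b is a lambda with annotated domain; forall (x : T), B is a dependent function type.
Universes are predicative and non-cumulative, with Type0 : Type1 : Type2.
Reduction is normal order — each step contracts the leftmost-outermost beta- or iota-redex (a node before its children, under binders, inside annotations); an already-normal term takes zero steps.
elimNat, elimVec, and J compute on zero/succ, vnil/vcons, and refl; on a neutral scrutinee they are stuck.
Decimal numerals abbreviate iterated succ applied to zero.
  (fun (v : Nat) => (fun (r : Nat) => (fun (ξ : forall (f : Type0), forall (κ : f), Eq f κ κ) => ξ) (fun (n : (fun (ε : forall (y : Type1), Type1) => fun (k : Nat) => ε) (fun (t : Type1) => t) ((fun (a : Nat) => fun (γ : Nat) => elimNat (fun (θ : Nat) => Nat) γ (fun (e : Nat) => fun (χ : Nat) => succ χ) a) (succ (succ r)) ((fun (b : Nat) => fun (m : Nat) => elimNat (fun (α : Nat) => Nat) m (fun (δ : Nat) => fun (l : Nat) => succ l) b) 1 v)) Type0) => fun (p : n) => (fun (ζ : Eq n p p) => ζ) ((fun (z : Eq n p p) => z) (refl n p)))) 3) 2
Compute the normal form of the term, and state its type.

reduced normal form:
  fun (v : Type0) => fun (r : v) => refl v r
type:
  forall (v : Type0), forall (r : v), Eq v r r


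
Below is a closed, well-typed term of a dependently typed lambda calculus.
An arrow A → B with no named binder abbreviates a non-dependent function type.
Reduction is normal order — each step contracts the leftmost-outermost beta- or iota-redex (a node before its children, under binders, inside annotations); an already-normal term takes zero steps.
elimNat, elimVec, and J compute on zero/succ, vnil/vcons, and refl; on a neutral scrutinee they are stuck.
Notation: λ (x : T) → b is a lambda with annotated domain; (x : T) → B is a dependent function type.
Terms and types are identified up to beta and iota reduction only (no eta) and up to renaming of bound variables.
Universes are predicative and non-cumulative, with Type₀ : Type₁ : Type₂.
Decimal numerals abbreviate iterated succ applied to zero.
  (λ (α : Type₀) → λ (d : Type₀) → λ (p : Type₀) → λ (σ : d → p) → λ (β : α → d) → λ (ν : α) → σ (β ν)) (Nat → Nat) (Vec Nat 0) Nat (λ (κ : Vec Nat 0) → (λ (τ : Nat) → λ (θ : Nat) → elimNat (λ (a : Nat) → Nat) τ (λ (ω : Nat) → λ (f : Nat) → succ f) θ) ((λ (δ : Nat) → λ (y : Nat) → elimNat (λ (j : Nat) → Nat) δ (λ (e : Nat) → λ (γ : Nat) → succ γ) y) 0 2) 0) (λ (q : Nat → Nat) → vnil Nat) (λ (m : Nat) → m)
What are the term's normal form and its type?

resulting normal form:
  2
the term's type:
  Nat
observation: the leftmost-outermost redex is a beta-redex, and normalization takes 19 steps.


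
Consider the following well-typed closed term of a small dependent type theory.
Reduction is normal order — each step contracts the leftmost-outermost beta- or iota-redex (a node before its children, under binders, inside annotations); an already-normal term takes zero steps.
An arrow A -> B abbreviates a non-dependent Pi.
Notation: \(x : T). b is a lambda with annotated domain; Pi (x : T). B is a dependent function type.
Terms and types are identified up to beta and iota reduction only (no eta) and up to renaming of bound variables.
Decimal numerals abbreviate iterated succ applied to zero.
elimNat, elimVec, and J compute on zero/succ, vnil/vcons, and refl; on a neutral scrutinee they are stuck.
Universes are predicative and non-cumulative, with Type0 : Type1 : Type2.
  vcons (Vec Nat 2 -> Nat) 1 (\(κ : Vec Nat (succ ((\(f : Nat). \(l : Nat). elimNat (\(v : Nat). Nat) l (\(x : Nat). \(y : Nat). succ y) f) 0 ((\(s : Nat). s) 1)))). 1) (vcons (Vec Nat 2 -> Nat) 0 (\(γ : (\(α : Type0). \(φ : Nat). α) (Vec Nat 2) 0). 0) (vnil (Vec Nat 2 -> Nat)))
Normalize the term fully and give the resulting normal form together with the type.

normal form:
  vcons (Vec Nat 2 -> Nat) 1 (\(κ : Vec Nat 2). 1) (vcons (Vec Nat 2 -> Nat) 0 (\(f : Vec Nat 2). 0) (vnil (Vec Nat 2 -> Nat)))
type:
  Vec (Vec Nat 2 -> Nat) 2
observation: 6 normal-order steps normalize the term, beginning with a beta-redex.


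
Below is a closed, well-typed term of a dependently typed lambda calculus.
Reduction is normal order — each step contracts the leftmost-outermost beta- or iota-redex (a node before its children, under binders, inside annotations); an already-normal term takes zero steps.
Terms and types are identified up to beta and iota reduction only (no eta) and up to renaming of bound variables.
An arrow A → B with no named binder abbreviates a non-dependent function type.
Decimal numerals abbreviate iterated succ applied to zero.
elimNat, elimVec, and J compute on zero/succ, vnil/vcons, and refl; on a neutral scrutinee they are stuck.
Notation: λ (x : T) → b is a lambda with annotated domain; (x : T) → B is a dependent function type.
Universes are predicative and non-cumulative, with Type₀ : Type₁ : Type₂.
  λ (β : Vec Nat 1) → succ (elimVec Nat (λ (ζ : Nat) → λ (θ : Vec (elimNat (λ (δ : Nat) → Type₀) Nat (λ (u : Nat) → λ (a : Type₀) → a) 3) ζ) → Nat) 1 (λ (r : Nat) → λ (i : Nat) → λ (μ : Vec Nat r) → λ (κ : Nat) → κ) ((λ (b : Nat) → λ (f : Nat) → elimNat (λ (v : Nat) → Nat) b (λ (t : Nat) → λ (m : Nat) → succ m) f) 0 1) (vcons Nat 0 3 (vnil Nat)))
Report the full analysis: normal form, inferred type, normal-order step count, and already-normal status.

resulting normal form:
  λ (β : Vec Nat 1) → 2
the term's type:
  Vec Nat 1 → Nat
reduction steps (normal order): 6
started in normal form: no
first redex: an elimVec iota-redex


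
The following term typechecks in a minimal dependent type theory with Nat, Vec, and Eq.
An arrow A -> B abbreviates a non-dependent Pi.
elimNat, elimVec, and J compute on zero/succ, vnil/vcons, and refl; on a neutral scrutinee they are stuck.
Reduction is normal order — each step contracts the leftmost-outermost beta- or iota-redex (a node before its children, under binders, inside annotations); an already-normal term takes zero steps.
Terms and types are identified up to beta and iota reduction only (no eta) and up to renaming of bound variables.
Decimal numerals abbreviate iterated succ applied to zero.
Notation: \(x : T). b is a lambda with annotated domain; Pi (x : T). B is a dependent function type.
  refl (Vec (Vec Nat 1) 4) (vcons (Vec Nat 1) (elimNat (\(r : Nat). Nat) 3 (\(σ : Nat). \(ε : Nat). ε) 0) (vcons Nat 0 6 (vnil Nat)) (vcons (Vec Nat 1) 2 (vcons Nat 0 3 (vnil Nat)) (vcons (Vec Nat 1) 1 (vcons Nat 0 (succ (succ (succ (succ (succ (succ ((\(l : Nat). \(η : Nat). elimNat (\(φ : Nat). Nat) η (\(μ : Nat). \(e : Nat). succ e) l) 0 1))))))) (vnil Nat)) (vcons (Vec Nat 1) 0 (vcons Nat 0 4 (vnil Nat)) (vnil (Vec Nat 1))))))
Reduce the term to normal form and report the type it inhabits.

normal form:
  refl (Vec (Vec Nat 1) 4) (vcons (Vec Nat 1) 3 (vcons Nat 0 6 (vnil Nat)) (vcons (Vec Nat 1) 2 (vcons Nat 0 3 (vnil Nat)) (vcons (Vec Nat 1) 1 (vcons Nat 0 7 (vnil Nat)) (vcons (Vec Nat 1) 0 (vcons Nat 0 4 (vnil Nat)) (vnil (Vec Nat 1))))))
the term's type:
  Eq (Vec (Vec Nat 1) 4) (vcons (Vec Nat 1) 3 (vcons Nat 0 6 (vnil Nat)) (vcons (Vec Nat 1) 2 (vcons Nat 0 3 (vnil Nat)) (vcons (Vec Nat 1) 1 (vcons Nat 0 7 (vnil Nat)) (vcons (Vec Nat 1) 0 (vcons Nat 0 4 (vnil Nat)) (vnil (Vec Nat 1)))))) (vcons (Vec Nat 1) 3 (vcons Nat 0 6 (vnil Nat)) (vcons (Vec Nat 1) 2 (vcons Nat 0 3 (vnil Nat)) (vcons (Vec Nat 1) 1 (vcons Nat 0 7 (vnil Nat)) (vcons (Vec Nat 1) 0 (vcons Nat 0 4 (vnil Nat)) (vnil (Vec Nat 1))))))
observation: the term reaches its normal form after 4 normal-order steps.


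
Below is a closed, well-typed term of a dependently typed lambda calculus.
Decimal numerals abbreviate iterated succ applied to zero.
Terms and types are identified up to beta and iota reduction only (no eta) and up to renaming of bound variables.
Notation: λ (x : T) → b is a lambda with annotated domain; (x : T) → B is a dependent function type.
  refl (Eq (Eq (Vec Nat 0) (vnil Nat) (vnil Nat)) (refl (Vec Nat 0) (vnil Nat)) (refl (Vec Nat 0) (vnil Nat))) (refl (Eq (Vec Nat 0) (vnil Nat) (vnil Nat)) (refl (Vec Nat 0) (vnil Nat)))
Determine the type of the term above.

type:
  Eq (Eq (Eq (Vec Nat 0) (vnil Nat) (vnil Nat)) (refl (Vec Nat 0) (vnil Nat)) (refl (Vec Nat 0) (vnil Nat))) (refl (Eq (Vec Nat 0) (vnil Nat) (vnil Nat)) (refl (Vec Nat 0) (vnil Nat))) (refl (Eq (Vec Nat 0) (vnil Nat) (vnil Nat)) (refl (Vec Nat 0) (vnil Nat)))


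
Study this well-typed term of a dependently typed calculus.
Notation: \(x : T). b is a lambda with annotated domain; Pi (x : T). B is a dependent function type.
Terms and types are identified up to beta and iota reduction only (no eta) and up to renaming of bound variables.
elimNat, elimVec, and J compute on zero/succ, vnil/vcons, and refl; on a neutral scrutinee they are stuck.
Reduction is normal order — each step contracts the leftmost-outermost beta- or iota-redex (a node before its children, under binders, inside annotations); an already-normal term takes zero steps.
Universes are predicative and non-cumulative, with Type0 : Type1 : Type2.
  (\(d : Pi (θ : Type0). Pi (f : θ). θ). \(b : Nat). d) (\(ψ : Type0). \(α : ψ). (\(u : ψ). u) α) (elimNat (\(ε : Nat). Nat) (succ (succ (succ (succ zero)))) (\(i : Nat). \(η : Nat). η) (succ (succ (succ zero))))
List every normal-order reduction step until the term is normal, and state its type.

normal-order reduction sequence:
  (\(d : Pi (θ : Type0). Pi (f : θ). θ). \(b : Nat). d) (\(ψ : Type0). \(α : ψ). (\(u : ψ). u) α) (elimNat (\(ε : Nat). Nat) (succ (succ (succ (succ zero)))) (\(i : Nat). \(η : Nat). η) (succ (succ (succ zero))))
  ~> (\(d : Nat). \(θ : Type0). \(f : θ). (\(b : θ). b) f) (elimNat (\(ψ : Nat). Nat) (succ (succ (succ (succ zero)))) (\(α : Nat). \(u : Nat). u) (succ (succ (succ zero))))
  ~> \(d : Type0). \(θ : d). (\(f : d). f) θ
  ~> \(d : Type0). \(θ : d). θ
type:
  Pi (d : Type0). Pi (θ : d). d


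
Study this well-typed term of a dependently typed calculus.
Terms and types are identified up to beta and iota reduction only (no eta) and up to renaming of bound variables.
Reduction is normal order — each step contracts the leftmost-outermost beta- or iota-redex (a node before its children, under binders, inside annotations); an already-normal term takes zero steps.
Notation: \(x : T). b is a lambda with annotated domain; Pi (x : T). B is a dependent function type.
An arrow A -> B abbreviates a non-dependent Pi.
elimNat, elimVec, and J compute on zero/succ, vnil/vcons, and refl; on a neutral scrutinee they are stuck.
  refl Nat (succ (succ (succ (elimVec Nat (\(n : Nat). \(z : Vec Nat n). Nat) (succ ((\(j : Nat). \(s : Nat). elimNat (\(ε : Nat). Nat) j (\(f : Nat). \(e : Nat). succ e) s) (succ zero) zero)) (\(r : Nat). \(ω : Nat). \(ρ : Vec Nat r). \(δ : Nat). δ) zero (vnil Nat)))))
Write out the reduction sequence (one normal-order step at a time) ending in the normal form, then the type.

normal-order reduction:
  refl Nat (succ (succ (succ (elimVec Nat (\(n : Nat). \(z : Vec Nat n). Nat) (succ ((\(j : Nat). \(s : Nat). elimNat (\(ε : Nat). Nat) j (\(f : Nat). \(e : Nat). succ e) s) (succ zero) zero)) (\(r : Nat). \(ω : Nat). \(ρ : Vec Nat r). \(δ : Nat). δ) zero (vnil Nat)))))
  ~> refl Nat (succ (succ (succ (succ ((\(n : Nat). \(z : Nat). elimNat (\(j : Nat). Nat) n (\(s : Nat). \(ε : Nat). succ ε) z) (succ zero) zero)))))
  ~> refl Nat (succ (succ (succ (succ ((\(n : Nat). elimNat (\(z : Nat). Nat) (succ zero) (\(j : Nat). \(s : Nat). succ s) n) zero)))))
  ~> refl Nat (succ (succ (succ (succ (elimNat (\(n : Nat). Nat) (succ zero) (\(z : Nat). \(j : Nat). succ j) zero)))))
  ~> refl Nat (succ (succ (succ (succ (succ zero)))))
the term's type:
  Eq Nat (succ (succ (succ (succ (succ zero))))) (succ (succ (succ (succ (succ zero)))))


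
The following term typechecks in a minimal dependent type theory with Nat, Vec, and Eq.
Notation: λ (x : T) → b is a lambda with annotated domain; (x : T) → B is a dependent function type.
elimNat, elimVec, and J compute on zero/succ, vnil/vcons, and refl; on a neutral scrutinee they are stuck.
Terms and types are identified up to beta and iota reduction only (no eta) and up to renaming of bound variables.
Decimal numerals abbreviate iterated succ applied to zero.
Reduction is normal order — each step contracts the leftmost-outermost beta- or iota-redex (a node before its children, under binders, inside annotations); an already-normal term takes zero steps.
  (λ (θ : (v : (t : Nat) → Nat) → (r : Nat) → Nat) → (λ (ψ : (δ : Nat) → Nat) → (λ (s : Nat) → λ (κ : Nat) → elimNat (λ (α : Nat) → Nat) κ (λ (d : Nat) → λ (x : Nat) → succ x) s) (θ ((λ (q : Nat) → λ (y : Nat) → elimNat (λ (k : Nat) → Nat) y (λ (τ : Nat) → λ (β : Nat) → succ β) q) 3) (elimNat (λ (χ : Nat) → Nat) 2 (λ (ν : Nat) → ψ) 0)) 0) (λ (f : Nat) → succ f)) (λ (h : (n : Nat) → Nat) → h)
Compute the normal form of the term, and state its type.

resulting normal form:
  5
the term's type:
  Nat
observation: 34 normal-order steps normalize the term, beginning with a beta-redex.


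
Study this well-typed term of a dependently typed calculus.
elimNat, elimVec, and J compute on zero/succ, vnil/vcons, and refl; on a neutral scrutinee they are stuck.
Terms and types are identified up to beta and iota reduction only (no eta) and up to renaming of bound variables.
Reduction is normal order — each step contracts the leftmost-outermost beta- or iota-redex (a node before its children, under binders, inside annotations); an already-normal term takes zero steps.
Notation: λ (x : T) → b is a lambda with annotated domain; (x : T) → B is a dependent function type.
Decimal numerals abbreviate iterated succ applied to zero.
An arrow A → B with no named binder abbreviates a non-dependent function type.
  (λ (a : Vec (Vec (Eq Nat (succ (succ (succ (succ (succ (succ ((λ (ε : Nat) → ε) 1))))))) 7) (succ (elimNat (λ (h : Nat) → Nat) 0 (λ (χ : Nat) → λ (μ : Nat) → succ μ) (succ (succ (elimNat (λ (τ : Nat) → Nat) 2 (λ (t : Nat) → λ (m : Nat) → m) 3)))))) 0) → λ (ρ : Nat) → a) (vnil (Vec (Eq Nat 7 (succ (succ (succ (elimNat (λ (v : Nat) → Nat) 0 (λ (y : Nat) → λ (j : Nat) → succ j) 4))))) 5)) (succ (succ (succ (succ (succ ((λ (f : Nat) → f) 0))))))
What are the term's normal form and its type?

reduced normal form:
  vnil (Vec (Eq Nat 7 7) 5)
type:
  Vec (Vec (Eq Nat 7 7) 5) 0
observation: the leftmost-outermost redex is a beta-redex, and normalization takes 15 steps.


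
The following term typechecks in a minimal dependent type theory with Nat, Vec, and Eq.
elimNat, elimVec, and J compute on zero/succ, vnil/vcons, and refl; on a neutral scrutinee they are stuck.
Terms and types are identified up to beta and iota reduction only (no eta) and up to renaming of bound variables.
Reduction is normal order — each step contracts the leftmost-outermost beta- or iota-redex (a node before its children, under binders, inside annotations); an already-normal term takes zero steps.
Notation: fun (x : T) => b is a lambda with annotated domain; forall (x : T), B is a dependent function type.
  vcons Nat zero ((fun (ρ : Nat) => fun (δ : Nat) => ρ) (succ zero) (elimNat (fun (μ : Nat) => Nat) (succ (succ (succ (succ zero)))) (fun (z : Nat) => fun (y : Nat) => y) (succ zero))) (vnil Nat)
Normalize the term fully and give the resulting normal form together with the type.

reduced normal form:
  vcons Nat zero (succ zero) (vnil Nat)
type:
  Vec Nat (succ zero)


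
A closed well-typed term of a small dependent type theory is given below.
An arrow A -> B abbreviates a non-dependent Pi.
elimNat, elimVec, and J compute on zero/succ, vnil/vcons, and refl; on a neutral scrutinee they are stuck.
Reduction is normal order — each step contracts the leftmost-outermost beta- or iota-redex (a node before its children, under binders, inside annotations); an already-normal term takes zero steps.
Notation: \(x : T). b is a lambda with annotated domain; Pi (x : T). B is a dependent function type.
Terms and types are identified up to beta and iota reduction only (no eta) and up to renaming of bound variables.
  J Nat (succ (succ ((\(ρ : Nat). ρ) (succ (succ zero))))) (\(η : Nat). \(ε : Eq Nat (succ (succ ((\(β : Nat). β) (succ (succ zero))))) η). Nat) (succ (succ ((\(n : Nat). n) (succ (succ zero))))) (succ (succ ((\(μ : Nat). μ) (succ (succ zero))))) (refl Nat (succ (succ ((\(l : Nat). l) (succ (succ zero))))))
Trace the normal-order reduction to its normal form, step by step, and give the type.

reduction (normal order):
  J Nat (succ (succ ((\(ρ : Nat). ρ) (succ (succ zero))))) (\(η : Nat). \(ε : Eq Nat (succ (succ ((\(β : Nat). β) (succ (succ zero))))) η). Nat) (succ (succ ((\(n : Nat). n) (succ (succ zero))))) (succ (succ ((\(μ : Nat). μ) (succ (succ zero))))) (refl Nat (succ (succ ((\(l : Nat). l) (succ (succ zero))))))
  ~> succ (succ ((\(ρ : Nat). ρ) (succ (succ zero))))
  ~> succ (succ (succ (succ zero)))
the term's type:
  Nat


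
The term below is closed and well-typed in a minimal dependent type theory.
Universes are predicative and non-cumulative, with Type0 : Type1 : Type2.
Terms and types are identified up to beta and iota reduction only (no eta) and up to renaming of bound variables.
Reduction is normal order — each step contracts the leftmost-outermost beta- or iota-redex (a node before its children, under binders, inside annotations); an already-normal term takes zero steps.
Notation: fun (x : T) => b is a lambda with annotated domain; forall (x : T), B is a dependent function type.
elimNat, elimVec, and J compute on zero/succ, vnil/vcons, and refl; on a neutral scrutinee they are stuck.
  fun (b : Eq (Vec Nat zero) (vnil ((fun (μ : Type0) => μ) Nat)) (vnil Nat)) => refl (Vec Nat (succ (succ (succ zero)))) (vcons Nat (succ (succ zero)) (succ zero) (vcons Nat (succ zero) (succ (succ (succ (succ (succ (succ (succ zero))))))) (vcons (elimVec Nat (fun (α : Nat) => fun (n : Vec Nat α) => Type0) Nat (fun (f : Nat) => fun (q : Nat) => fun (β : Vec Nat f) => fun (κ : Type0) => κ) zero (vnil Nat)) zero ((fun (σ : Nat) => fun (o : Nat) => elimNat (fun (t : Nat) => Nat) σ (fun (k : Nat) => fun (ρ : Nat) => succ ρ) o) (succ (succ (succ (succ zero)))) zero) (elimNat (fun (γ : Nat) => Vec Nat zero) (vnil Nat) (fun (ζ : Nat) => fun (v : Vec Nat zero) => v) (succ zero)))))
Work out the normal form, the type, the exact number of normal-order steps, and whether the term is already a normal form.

reduced normal form:
  fun (b : Eq (Vec Nat zero) (vnil Nat) (vnil Nat)) => refl (Vec Nat (succ (succ (succ zero)))) (vcons Nat (succ (succ zero)) (succ zero) (vcons Nat (succ zero) (succ (succ (succ (succ (succ (succ (succ zero))))))) (vcons Nat zero (succ (succ (succ (succ zero)))) (vnil Nat))))
inferred type:
  forall (b : Eq (Vec Nat zero) (vnil Nat) (vnil Nat)), Eq (Vec Nat (succ (succ (succ zero)))) (vcons Nat (succ (succ zero)) (succ zero) (vcons Nat (succ zero) (succ (succ (succ (succ (succ (succ (succ zero))))))) (vcons Nat zero (succ (succ (succ (succ zero)))) (vnil Nat)))) (vcons Nat (succ (succ zero)) (succ zero) (vcons Nat (succ zero) (succ (succ (succ (succ (succ (succ (succ zero))))))) (vcons Nat zero (succ (succ (succ (succ zero)))) (vnil Nat))))
normal-order step count: 9
term was already normal: no
first redex: a beta-redex


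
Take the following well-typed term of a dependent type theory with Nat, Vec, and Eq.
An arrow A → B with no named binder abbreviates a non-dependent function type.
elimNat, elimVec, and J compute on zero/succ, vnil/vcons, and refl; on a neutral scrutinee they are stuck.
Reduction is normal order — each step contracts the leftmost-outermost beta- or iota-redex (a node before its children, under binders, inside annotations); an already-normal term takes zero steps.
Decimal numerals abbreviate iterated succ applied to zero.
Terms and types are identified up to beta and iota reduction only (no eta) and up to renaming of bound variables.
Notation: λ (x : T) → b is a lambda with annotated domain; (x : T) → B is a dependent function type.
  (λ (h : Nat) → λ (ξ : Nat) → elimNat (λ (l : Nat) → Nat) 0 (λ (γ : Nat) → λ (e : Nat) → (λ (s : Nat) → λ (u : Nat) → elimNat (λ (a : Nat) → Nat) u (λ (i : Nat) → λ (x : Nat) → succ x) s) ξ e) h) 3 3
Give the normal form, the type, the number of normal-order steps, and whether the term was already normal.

resulting normal form:
  9
type:
  Nat
steps to reach normal form (normal order): 48
already normal: no
first redex: a beta-redex


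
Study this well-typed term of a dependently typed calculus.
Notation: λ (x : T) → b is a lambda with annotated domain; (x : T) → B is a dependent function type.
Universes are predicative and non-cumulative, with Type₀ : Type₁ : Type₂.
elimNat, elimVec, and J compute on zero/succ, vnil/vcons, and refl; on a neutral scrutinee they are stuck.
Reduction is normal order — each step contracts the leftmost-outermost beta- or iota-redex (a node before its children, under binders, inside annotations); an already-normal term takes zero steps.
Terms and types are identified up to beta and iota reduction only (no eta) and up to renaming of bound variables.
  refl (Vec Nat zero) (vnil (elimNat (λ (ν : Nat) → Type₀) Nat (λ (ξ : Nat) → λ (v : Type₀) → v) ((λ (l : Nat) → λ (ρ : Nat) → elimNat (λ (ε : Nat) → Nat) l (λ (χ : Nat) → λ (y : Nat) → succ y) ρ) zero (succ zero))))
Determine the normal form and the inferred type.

resulting normal form:
  refl (Vec Nat zero) (vnil Nat)
inferred type:
  Eq (Vec Nat zero) (vnil Nat) (vnil Nat)


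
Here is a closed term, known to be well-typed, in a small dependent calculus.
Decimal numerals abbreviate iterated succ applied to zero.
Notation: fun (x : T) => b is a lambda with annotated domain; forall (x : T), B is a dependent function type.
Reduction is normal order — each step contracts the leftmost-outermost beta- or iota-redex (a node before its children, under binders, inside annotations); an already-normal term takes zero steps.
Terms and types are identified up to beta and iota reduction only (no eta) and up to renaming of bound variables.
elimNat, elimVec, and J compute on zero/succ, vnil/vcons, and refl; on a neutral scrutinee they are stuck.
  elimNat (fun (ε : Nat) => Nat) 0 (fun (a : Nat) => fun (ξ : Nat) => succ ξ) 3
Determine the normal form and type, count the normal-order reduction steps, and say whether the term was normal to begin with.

resulting normal form:
  3
the term's type:
  Nat
steps to reach normal form (normal order): 10
already normal: no
first contracted redex: an elimNat iota-redex


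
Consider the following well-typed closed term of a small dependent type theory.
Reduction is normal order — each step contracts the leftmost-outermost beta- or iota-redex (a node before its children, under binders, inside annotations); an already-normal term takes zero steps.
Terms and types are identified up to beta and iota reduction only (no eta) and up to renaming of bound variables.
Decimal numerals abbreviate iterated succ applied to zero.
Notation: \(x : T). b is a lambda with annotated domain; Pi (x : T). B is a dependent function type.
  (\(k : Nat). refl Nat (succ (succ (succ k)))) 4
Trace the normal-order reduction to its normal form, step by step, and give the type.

normal-order reduction sequence:
  (\(k : Nat). refl Nat (succ (succ (succ k)))) 4
  ~> refl Nat 7
the term's type:
  Eq Nat 7 7


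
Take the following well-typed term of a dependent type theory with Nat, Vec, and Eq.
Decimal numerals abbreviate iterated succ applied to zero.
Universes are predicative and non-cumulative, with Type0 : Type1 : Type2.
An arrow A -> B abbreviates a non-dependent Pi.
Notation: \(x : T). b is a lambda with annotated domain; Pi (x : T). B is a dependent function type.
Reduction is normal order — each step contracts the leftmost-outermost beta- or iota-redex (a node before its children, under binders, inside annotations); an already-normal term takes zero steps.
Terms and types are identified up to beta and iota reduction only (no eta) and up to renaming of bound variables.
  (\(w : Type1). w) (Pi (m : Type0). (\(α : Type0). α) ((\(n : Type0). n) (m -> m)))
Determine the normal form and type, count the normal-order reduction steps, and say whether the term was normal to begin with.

resulting normal form:
  Pi (w : Type0). w -> w
the term's type:
  Type1
reduction steps (normal order): 3
term was already normal: no
first contracted redex: a beta-redex


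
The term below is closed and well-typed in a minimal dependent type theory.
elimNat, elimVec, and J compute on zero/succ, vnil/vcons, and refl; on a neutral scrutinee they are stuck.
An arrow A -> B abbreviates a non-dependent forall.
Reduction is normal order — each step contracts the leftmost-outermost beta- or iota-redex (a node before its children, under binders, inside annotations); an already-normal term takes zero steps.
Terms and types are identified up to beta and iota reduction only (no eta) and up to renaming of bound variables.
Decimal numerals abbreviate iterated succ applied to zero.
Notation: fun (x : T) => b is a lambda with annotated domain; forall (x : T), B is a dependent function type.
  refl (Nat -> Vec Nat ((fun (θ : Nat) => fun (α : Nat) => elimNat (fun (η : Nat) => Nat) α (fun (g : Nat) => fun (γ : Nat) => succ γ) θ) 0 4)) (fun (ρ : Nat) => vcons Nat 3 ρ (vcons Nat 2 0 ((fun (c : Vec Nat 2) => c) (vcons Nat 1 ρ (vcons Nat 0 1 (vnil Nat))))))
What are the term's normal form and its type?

resulting normal form:
  refl (Nat -> Vec Nat 4) (fun (θ : Nat) => vcons Nat 3 θ (vcons Nat 2 0 (vcons Nat 1 θ (vcons Nat 0 1 (vnil Nat)))))
type:
  Eq (Nat -> Vec Nat 4) (fun (θ : Nat) => vcons Nat 3 θ (vcons Nat 2 0 (vcons Nat 1 θ (vcons Nat 0 1 (vnil Nat))))) (fun (α : Nat) => vcons Nat 3 α (vcons Nat 2 0 (vcons Nat 1 α (vcons Nat 0 1 (vnil Nat)))))


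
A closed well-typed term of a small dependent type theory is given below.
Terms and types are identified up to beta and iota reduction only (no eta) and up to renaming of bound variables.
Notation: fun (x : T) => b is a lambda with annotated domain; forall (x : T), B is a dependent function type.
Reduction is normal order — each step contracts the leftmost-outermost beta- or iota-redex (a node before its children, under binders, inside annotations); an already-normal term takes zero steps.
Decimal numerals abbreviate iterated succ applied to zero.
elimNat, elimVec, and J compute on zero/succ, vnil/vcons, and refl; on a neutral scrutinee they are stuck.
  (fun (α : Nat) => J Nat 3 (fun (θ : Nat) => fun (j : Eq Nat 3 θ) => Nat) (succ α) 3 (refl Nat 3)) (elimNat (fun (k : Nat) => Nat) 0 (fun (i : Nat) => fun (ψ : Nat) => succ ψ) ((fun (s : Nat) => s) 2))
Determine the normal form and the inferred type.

normal form:
  3
the term's type:
  Nat


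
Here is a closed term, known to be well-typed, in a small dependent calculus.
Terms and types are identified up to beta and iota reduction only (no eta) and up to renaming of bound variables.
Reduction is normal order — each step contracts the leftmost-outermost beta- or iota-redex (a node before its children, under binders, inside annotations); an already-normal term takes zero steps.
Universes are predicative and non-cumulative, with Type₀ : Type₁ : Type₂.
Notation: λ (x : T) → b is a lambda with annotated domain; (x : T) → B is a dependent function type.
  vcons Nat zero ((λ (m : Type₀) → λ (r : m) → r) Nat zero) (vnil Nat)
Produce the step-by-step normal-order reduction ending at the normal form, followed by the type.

normal-order reduction sequence:
  vcons Nat zero ((λ (m : Type₀) → λ (r : m) → r) Nat zero) (vnil Nat)
  ~> vcons Nat zero ((λ (m : Nat) → m) zero) (vnil Nat)
  ~> vcons Nat zero zero (vnil Nat)
type:
  Vec Nat (succ zero)


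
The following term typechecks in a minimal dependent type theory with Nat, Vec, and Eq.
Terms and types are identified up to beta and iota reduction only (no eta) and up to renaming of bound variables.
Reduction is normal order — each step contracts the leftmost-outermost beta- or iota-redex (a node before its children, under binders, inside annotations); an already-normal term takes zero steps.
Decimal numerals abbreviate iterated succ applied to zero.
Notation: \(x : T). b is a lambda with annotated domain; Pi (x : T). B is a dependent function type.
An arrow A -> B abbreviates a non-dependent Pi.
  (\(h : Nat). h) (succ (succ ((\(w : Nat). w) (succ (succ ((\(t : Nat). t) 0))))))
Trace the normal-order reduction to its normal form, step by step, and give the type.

reduction (normal order):
  (\(h : Nat). h) (succ (succ ((\(w : Nat). w) (succ (succ ((\(t : Nat). t) 0))))))
  ~> succ (succ ((\(h : Nat). h) (succ (succ ((\(w : Nat). w) 0)))))
  ~> succ (succ (succ (succ ((\(h : Nat). h) 0))))
  ~> 4
type:
  Nat


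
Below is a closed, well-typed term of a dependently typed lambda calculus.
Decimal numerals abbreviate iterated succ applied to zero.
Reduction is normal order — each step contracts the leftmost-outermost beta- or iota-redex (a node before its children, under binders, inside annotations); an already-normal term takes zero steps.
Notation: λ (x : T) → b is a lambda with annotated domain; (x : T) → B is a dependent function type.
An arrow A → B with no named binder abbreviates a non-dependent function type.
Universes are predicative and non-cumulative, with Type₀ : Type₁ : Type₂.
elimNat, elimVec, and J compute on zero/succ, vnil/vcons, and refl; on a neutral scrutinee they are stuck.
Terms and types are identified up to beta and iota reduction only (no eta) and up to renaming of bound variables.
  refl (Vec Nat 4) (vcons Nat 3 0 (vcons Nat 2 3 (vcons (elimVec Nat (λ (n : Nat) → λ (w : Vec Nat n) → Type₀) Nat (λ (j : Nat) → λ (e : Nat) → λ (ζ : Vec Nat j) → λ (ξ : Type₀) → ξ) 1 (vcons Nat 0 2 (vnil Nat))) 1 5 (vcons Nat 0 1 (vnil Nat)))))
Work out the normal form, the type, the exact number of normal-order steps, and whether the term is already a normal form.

reduced normal form:
  refl (Vec Nat 4) (vcons Nat 3 0 (vcons Nat 2 3 (vcons Nat 1 5 (vcons Nat 0 1 (vnil Nat)))))
the term's type:
  Eq (Vec Nat 4) (vcons Nat 3 0 (vcons Nat 2 3 (vcons Nat 1 5 (vcons Nat 0 1 (vnil Nat))))) (vcons Nat 3 0 (vcons Nat 2 3 (vcons Nat 1 5 (vcons Nat 0 1 (vnil Nat)))))
steps to reach normal form (normal order): 6
started in normal form: no
first redex: an elimVec iota-redex


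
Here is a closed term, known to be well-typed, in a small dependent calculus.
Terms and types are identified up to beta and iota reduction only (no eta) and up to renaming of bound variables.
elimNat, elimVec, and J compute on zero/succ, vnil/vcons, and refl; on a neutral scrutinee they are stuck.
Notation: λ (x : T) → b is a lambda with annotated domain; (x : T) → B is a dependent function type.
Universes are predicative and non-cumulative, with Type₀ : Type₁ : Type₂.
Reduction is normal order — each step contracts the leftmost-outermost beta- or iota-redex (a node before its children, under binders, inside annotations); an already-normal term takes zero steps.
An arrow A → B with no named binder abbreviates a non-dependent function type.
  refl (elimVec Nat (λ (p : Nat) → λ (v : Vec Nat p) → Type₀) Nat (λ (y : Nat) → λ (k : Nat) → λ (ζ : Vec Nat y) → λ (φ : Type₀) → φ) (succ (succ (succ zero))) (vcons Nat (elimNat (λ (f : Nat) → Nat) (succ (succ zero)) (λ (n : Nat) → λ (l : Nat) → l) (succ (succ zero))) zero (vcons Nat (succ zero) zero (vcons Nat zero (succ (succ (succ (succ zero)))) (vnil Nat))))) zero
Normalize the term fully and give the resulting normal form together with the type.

normal form:
  refl Nat zero
the term's type:
  Eq Nat zero zero
observation: 16 normal-order steps normalize the term, beginning with an elimVec iota-redex.


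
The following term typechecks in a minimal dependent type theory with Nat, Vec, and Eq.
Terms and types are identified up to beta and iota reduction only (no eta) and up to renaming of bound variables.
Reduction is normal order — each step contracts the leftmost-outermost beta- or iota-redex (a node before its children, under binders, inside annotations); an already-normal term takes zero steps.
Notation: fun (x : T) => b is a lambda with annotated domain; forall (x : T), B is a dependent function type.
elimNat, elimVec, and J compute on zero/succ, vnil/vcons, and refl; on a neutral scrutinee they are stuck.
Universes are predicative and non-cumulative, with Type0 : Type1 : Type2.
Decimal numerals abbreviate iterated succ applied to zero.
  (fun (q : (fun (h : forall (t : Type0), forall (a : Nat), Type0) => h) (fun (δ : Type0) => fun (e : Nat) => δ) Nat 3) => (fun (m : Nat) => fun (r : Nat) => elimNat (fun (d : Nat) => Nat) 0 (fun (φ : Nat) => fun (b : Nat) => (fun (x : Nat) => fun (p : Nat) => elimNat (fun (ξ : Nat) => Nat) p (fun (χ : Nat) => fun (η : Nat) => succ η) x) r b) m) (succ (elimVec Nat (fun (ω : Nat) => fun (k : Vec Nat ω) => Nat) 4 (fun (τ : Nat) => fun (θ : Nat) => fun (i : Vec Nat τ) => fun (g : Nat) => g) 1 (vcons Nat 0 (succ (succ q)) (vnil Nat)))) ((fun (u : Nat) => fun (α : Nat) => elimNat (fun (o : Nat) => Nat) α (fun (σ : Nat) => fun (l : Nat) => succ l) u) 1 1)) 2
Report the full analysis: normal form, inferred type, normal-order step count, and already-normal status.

resulting normal form:
  10
inferred type:
  Nat
normal-order step count: 55
started in normal form: no
first contracted redex: a beta-redex


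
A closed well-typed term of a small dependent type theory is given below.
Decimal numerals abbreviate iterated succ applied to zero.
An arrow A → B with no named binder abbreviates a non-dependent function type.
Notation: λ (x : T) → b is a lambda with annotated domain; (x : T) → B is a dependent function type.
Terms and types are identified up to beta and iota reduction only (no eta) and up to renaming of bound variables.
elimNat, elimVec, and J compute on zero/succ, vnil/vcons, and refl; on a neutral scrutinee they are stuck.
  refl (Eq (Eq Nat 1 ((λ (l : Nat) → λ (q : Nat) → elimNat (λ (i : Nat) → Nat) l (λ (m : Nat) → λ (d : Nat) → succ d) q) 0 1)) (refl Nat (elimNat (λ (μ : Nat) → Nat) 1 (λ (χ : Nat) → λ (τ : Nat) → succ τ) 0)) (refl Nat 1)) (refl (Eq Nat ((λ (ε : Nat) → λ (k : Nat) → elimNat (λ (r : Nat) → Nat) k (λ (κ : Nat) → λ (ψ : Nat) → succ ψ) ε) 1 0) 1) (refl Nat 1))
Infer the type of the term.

inferred type:
  Eq (Eq (Eq Nat 1 1) (refl Nat 1) (refl Nat 1)) (refl (Eq Nat 1 1) (refl Nat 1)) (refl (Eq Nat 1 1) (refl Nat 1))
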